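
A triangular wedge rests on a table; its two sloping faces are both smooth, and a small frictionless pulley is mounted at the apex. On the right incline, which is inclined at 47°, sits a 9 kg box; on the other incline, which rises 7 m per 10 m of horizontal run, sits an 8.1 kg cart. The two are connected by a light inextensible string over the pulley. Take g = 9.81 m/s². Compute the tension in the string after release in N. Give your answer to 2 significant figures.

Resolve each weight along its own incline: the 9 kg mass has component 9 × 9.81 × sin 47° = 64.571 N down its slope, and the 8.1 kg mass has 8.1 × 9.81 × sin 34.99° = 45.568 N down its slope.
The 9 kg side's 64.571 N exceeds the other side's 45.568 N, so that mass slides down and the 8.1 kg mass slides up. Taking that direction as positive, Newton's second law for the whole system gives 64.571 − 45.568 = (9 + 8.1) a, so a = 19.003 / 17.1 = 1.1113 m/s².
For the 8.1 kg mass (up-slope positive): T − 45.568 = 8.1 × 1.1113, so T = 54.570 N.

55 N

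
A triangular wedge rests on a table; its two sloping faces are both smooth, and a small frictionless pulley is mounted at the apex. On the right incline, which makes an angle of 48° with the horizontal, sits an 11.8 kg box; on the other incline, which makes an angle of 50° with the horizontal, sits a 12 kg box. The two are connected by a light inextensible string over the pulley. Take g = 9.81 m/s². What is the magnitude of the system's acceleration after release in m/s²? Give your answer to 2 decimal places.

0.17 m/s²

Resolve each weight along its own incline: the 11.8 kg mass has component 11.8 × 9.81 × sin 48° = 86.025 N down its slope, and the 12 kg mass has 12 × 9.81 × sin 50° = 90.179 N down its slope.
The 12 kg side's 90.179 N exceeds the other side's 86.025 N, so that mass slides down and the 11.8 kg mass slides up. Taking that direction as positive, Newton's second law for the whole system gives 90.179 − 86.025 = (11.8 + 12) a, so a = 4.154 / 23.8 = 0.1745 m/s².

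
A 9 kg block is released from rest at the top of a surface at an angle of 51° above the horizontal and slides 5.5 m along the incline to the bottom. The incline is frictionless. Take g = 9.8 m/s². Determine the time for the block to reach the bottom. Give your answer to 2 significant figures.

The weight component along the incline is mg sin 51° = 68.544 N and the normal force is N = mg cos 51° = 55.506 N.
With no friction, a = g sin 51° = 7.6160 m/s².
Starting from rest, L = ½at², so t = √(2L/a) = √(2 × 5.5 / 7.6160) = 1.2018 s.

1.2 s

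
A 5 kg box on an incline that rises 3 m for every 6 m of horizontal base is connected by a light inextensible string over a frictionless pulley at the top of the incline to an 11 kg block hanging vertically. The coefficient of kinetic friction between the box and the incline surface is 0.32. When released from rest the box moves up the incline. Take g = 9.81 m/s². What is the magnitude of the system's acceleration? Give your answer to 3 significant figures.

For the box on the incline: the weight component along the slope is m₁g sin 26.57° = 5 × 9.81 × 0.4472 = 21.935 N and the normal force is N = m₁g cos 26.57° = 43.872 N.
Kinetic friction opposes the box's motion up the incline: f = μN = 0.32 × 43.872 = 14.039 N acting down the slope.
Newton's second law for the box (up-slope positive): T − 21.935 − 14.039 = 5 a. For the hanging block (downward positive): 11 × 9.81 − T = 11 a.
Adding the two equations eliminates T: 71.936 = 16 a, so a = 4.4960 m/s².

4.50 m/s²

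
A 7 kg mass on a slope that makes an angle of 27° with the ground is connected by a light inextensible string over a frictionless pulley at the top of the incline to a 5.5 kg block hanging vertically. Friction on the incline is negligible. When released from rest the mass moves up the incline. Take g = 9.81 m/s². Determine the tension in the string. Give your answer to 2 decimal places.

43.93 N

For the mass on the incline: the weight component along the slope is m₁g sin 27° = 7 × 9.81 × 0.4540 = 31.176 N and the normal force is N = m₁g cos 27° = 61.185 N.
Newton's second law for the mass (up-slope positive): T − 31.176 = 7 a. For the hanging block (downward positive): 5.5 × 9.81 − T = 5.5 a.
Adding the two equations eliminates T: 22.779 = 12.5 a, so a = 1.8223 m/s².
Then from the hanging block's equation, T = 5.5 × (9.81 − 1.8223) = 43.932 N.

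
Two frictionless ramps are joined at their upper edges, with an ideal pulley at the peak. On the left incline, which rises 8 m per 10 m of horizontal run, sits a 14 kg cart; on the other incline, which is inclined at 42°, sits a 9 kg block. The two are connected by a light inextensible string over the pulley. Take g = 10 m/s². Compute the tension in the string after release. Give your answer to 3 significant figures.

Resolve each weight along its own incline: the 14 kg mass has component 14 × 10 × sin 38.66° = 87.457 N down its slope, and the 9 kg mass has 9 × 10 × sin 42° = 60.222 N down its slope.
The 14 kg side's 87.457 N exceeds the other side's 60.222 N, so that mass slides down and the 9 kg mass slides up. Taking that direction as positive, Newton's second law for the whole system gives 87.457 − 60.222 = (14 + 9) a, so a = 27.235 / 23 = 1.1841 m/s².
For the 9 kg mass (up-slope positive): T − 60.222 = 9 × 1.1841, so T = 70.879 N.

70.9 N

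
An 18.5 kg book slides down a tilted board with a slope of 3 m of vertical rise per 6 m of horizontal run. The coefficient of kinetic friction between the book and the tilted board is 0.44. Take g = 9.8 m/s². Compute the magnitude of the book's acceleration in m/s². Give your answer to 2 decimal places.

0.53 m/s²

Resolving the weight along the incline: the component pulling the book down the slope is mg sin 26.57° = 18.5 × 9.8 × 0.4472 = 81.077 N, and the normal force is N = mg cos 26.57° = 18.5 × 9.8 × 0.8944 = 162.155 N.
Kinetic friction acts up the slope with magnitude f = μN = 0.44 × 162.155 = 71.348 N.
Net force along the incline is 81.077 − 71.348 = 9.729 N, so a = 9.729 / 18.5 = 0.5259 m/s².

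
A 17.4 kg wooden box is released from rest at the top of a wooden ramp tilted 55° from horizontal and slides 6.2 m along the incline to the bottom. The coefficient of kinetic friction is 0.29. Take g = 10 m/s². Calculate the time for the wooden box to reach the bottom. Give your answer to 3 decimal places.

1.378 s

The weight component along the incline is mg sin 55° = 142.532 N and the normal force is N = mg cos 55° = 99.802 N.
Friction up the slope is f = μN = 0.29 × 99.802 = 28.943 N, so the net downslope force is 142.532 − 28.943 = 113.589 N and a = 113.589 / 17.4 = 6.5281 m/s².
Starting from rest, L = ½at², so t = √(2L/a) = √(2 × 6.2 / 6.5281) = 1.3782 s.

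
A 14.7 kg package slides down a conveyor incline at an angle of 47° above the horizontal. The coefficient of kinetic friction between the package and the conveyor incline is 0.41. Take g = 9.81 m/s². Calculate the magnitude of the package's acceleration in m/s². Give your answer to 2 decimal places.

4.43 m/s²

Resolving the weight along the incline: the component pulling the package down the slope is mg sin 47° = 14.7 × 9.81 × 0.7314 = 105.473 N, and the normal force is N = mg cos 47° = 14.7 × 9.81 × 0.6820 = 98.349 N.
Kinetic friction acts up the slope with magnitude f = μN = 0.41 × 98.349 = 40.323 N.
Net force along the incline is 105.473 − 40.323 = 65.150 N, so a = 65.150 / 14.7 = 4.4320 m/s².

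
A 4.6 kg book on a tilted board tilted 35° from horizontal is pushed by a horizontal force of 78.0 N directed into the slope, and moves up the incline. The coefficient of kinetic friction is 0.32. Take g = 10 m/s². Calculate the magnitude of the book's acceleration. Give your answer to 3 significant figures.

2.42 m/s²

The horizontal push has components F cos 35° = 78.0 × 0.8192 = 63.898 N up the incline and F sin 35° = 78.0 × 0.5736 = 44.741 N pressing into the surface.
The normal force is therefore N = mg cos 35° + F sin 35° = 37.683 + 44.741 = 82.424 N, and kinetic friction down the slope is μN = 0.32 × 82.424 = 26.376 N.
Along the incline: F cos 35° − mg sin 35° − μN = ma, so 63.898 − 26.386 − 26.376 = 4.6 a, giving a = 2.4209 m/s².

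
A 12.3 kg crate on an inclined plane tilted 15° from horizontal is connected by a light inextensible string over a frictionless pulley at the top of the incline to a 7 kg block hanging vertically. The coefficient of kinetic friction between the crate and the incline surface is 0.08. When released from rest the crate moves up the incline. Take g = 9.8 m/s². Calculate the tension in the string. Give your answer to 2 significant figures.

For the crate on the incline: the weight component along the slope is m₁g sin 15° = 12.3 × 9.8 × 0.2588 = 31.196 N and the normal force is N = m₁g cos 15° = 116.433 N.
Kinetic friction opposes the crate's motion up the incline: f = μN = 0.08 × 116.433 = 9.315 N acting down the slope.
Newton's second law for the crate (up-slope positive): T − 31.196 − 9.315 = 12.3 a. For the hanging block (downward positive): 7 × 9.8 − T = 7 a.
Adding the two equations eliminates T: 28.089 = 19.3 a, so a = 1.4554 m/s².
Then from the hanging block's equation, T = 7 × (9.8 − 1.4554) = 58.412 N.

58 N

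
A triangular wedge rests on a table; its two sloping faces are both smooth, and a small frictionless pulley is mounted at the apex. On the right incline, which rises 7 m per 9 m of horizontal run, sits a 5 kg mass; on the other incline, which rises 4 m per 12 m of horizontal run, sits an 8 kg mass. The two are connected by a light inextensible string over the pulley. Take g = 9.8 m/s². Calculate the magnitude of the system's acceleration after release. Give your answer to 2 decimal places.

Resolve each weight along its own incline: the 5 kg mass has component 5 × 9.8 × sin 37.87° = 30.083 N down its slope, and the 8 kg mass has 8 × 9.8 × sin 18.43° = 24.792 N down its slope.
The 5 kg side's 30.083 N exceeds the other side's 24.792 N, so that mass slides down and the 8 kg mass slides up. Taking that direction as positive, Newton's second law for the whole system gives 30.083 − 24.792 = (5 + 8) a, so a = 5.291 / 13 = 0.4070 m/s².

0.41 m/s²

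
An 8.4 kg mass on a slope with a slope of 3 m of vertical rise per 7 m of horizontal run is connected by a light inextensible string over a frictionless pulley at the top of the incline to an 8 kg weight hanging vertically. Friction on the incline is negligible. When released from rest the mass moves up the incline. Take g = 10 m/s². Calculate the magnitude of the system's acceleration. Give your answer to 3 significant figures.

2.86 m/s²

For the mass on the incline: the weight component along the slope is m₁g sin 23.20° = 8.4 × 10 × 0.3939 = 33.088 N and the normal force is N = m₁g cos 23.20° = 77.208 N.
Newton's second law for the mass (up-slope positive): T − 33.088 = 8.4 a. For the hanging weight (downward positive): 8 × 10 − T = 8 a.
Adding the two equations eliminates T: 46.912 = 16.4 a, so a = 2.8605 m/s².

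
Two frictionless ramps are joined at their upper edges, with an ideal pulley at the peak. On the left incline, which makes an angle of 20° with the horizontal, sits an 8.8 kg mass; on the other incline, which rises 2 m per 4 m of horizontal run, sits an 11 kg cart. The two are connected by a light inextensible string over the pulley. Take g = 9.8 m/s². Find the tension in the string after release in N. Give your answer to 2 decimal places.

Resolve each weight along its own incline: the 8.8 kg mass has component 8.8 × 9.8 × sin 20° = 29.496 N down its slope, and the 11 kg mass has 11 × 9.8 × sin 26.57° = 48.210 N down its slope.
The 11 kg side's 48.210 N exceeds the other side's 29.496 N, so that mass slides down and the 8.8 kg mass slides up. Taking that direction as positive, Newton's second law for the whole system gives 48.210 − 29.496 = (8.8 + 11) a, so a = 18.714 / 19.8 = 0.9452 m/s².
For the 8.8 kg mass (up-slope positive): T − 29.496 = 8.8 × 0.9452, so T = 37.814 N.

37.81 N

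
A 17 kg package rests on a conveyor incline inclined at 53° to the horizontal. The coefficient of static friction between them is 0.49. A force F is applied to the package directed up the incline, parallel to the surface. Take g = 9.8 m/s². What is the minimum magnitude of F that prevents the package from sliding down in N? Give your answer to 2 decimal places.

The normal force is N = mg cos 53° = 100.262 N. With F at its minimum the package is on the verge of sliding down, so static friction is at its maximum μ_s N = 0.49 × 100.262 = 49.128 N and acts up the slope.
Equilibrium along the incline: F + μ_s N = mg sin 53°, so F = 133.053 − 49.128 = 83.925 N.

83.92 N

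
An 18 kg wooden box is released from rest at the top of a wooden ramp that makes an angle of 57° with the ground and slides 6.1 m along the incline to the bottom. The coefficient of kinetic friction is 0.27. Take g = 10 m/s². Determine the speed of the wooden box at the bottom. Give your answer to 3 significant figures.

9.19 m/s

The weight component along the incline is mg sin 57° = 150.961 N and the normal force is N = mg cos 57° = 98.035 N.
Friction up the slope is f = μN = 0.27 × 98.035 = 26.469 N, so the net downslope force is 150.961 − 26.469 = 124.492 N and a = 124.492 / 18 = 6.9162 m/s².
Starting from rest over a distance of 6.1 m, v² = 2aL = 2 × 6.9162 × 6.1 = 84.3776, so v = 9.1857 m/s.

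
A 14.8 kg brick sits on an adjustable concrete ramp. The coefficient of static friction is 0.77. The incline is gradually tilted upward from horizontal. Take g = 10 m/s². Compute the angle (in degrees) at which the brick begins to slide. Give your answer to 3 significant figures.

37.6°

At the threshold of sliding, static friction is at its maximum μ_s N and exactly balances the weight component along the incline: mg sin θ = μ_s mg cos θ.
Hence tan θ = μ_s = 0.77, so θ = arctan(0.77) = 37.5963°.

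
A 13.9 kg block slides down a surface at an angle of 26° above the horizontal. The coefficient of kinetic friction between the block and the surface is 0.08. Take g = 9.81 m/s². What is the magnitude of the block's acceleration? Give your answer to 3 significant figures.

Resolving the weight along the incline: the component pulling the block down the slope is mg sin 26° = 13.9 × 9.81 × 0.4384 = 59.780 N, and the normal force is N = mg cos 26° = 13.9 × 9.81 × 0.8988 = 122.559 N.
Kinetic friction acts up the slope with magnitude f = μN = 0.08 × 122.559 = 9.805 N.
Net force along the incline is 59.780 − 9.805 = 49.975 N, so a = 49.975 / 13.9 = 3.5953 m/s².

3.60 m/s²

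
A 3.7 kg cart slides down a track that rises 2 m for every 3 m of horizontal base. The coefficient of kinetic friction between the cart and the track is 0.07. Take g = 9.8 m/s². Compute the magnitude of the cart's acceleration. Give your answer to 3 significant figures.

4.87 m/s²

Resolving the weight along the incline: the component pulling the cart down the slope is mg sin 33.69° = 3.7 × 9.8 × 0.5547 = 20.113 N, and the normal force is N = mg cos 33.69° = 3.7 × 9.8 × 0.8321 = 30.172 N.
Kinetic friction acts up the slope with magnitude f = μN = 0.07 × 30.172 = 2.112 N.
Net force along the incline is 20.113 − 2.112 = 18.001 N, so a = 18.001 / 3.7 = 4.8651 m/s².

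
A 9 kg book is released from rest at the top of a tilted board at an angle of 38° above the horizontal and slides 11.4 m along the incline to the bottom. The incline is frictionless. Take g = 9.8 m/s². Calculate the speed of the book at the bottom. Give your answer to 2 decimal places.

11.73 m/s

The weight component along the incline is mg sin 38° = 54.301 N and the normal force is N = mg cos 38° = 69.503 N.
With no friction, a = g sin 38° = 6.0335 m/s².
Starting from rest over a distance of 11.4 m, v² = 2aL = 2 × 6.0335 × 11.4 = 137.5638, so v = 11.7288 m/s.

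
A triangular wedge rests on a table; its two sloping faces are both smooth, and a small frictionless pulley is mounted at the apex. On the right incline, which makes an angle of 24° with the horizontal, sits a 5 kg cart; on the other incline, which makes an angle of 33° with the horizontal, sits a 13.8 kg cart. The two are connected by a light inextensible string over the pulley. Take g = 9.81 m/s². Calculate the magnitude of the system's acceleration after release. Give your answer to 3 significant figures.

Resolve each weight along its own incline: the 5 kg mass has component 5 × 9.81 × sin 24° = 19.950 N down its slope, and the 13.8 kg mass has 13.8 × 9.81 × sin 33° = 73.732 N down its slope.
The 13.8 kg side's 73.732 N exceeds the other side's 19.950 N, so that mass slides down and the 5 kg mass slides up. Taking that direction as positive, Newton's second law for the whole system gives 73.732 − 19.950 = (5 + 13.8) a, so a = 53.782 / 18.8 = 2.8607 m/s².

2.86 m/s²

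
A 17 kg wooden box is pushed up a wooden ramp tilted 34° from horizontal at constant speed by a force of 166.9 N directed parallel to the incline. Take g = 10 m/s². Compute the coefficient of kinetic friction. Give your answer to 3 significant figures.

At constant speed ΣF = 0 along the incline. The applied 166.9 N acts up the slope; the weight component mg sin 34° = 95.063 N and kinetic friction μN both act down the slope.
So 166.9 = 95.063 + μ × 140.936, giving μ = (166.9 − 95.063) / 140.936 = 0.5097.

0.510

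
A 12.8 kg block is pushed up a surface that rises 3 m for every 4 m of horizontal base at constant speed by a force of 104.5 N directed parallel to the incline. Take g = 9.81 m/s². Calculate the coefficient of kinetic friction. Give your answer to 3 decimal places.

0.290

At constant speed ΣF = 0 along the incline. The applied 104.5 N acts up the slope; the weight component mg sin 36.87° = 75.341 N and kinetic friction μN both act down the slope.
So 104.5 = 75.341 + μ × 100.454, giving μ = (104.5 − 75.341) / 100.454 = 0.2903.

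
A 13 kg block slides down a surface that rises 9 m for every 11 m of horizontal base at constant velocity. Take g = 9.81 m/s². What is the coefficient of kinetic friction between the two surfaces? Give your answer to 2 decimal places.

0.82

At constant velocity the net force along the incline is zero: mg sin 39.29° = μ mg cos 39.29°.
So μ = tan 39.29° = 0.6332 / 0.7740 = 0.8181.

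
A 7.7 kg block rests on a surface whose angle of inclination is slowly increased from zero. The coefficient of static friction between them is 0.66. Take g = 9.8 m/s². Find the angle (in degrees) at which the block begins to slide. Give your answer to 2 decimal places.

At the threshold of sliding, static friction is at its maximum μ_s N and exactly balances the weight component along the incline: mg sin θ = μ_s mg cos θ.
Hence tan θ = μ_s = 0.66, so θ = arctan(0.66) = 33.4248°.

33.42°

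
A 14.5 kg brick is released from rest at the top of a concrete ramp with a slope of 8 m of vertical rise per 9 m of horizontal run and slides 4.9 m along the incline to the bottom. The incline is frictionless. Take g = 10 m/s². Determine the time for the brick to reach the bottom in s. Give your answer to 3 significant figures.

The weight component along the incline is mg sin 41.63° = 96.333 N and the normal force is N = mg cos 41.63° = 108.374 N.
With no friction, a = g sin 41.63° = 6.6436 m/s².
Starting from rest, L = ½at², so t = √(2L/a) = √(2 × 4.9 / 6.6436) = 1.2145 s.

1.21 s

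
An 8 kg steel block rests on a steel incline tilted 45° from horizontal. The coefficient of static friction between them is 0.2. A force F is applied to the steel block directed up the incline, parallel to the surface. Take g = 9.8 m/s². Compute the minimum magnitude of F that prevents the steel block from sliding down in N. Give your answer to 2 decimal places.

The normal force is N = mg cos 45° = 55.437 N. With F at its minimum the steel block is on the verge of sliding down, so static friction is at its maximum μ_s N = 0.2 × 55.437 = 11.087 N and acts up the slope.
Equilibrium along the incline: F + μ_s N = mg sin 45°, so F = 55.437 − 11.087 = 44.350 N.

44.35 N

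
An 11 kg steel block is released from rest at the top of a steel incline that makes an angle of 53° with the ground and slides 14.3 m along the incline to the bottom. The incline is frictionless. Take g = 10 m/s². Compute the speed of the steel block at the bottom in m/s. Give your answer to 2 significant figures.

The weight component along the incline is mg sin 53° = 87.850 N and the normal force is N = mg cos 53° = 66.200 N.
With no friction, a = g sin 53° = 7.9864 m/s².
Starting from rest over a distance of 14.3 m, v² = 2aL = 2 × 7.9864 × 14.3 = 228.4110, so v = 15.1133 m/s.

15 m/s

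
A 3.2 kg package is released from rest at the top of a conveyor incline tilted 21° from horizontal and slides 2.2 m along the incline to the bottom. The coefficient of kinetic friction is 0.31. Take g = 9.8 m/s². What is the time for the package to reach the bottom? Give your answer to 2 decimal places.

2.55 s

The weight component along the incline is mg sin 21° = 11.238 N and the normal force is N = mg cos 21° = 29.277 N.
Friction up the slope is f = μN = 0.31 × 29.277 = 9.076 N, so the net downslope force is 11.238 − 9.076 = 2.162 N and a = 2.162 / 3.2 = 0.6756 m/s².
Starting from rest, L = ½at², so t = √(2L/a) = √(2 × 2.2 / 0.6756) = 2.5520 s.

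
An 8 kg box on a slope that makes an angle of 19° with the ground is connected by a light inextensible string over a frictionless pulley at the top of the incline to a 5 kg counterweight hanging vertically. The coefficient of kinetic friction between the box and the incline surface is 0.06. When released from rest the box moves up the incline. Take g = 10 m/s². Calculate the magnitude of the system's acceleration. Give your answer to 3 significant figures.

1.49 m/s²

For the box on the incline: the weight component along the slope is m₁g sin 19° = 8 × 10 × 0.3256 = 26.048 N and the normal force is N = m₁g cos 19° = 75.641 N.
Kinetic friction opposes the box's motion up the incline: f = μN = 0.06 × 75.641 = 4.538 N acting down the slope.
Newton's second law for the box (up-slope positive): T − 26.048 − 4.538 = 8 a. For the hanging counterweight (downward positive): 5 × 10 − T = 5 a.
Adding the two equations eliminates T: 19.414 = 13 a, so a = 1.4934 m/s².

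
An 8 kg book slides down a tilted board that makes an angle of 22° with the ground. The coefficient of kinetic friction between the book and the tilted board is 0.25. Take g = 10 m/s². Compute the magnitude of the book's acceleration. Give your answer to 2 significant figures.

Resolving the weight along the incline: the component pulling the book down the slope is mg sin 22° = 8 × 10 × 0.3746 = 29.968 N, and the normal force is N = mg cos 22° = 8 × 10 × 0.9272 = 74.176 N.
Kinetic friction acts up the slope with magnitude f = μN = 0.25 × 74.176 = 18.544 N.
Net force along the incline is 29.968 − 18.544 = 11.424 N, so a = 11.424 / 8 = 1.4280 m/s².

1.4 m/s²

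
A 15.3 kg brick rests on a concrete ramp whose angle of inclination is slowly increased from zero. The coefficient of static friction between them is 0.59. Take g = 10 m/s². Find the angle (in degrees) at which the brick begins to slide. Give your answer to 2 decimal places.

At the threshold of sliding, static friction is at its maximum μ_s N and exactly balances the weight component along the incline: mg sin θ = μ_s mg cos θ.
Hence tan θ = μ_s = 0.59, so θ = arctan(0.59) = 30.5406°.

30.54°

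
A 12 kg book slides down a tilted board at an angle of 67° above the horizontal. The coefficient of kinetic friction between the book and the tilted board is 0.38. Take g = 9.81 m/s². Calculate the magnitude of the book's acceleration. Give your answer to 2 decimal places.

Resolving the weight along the incline: the component pulling the book down the slope is mg sin 67° = 12 × 9.81 × 0.9205 = 108.361 N, and the normal force is N = mg cos 67° = 12 × 9.81 × 0.3907 = 45.993 N.
Kinetic friction acts up the slope with magnitude f = μN = 0.38 × 45.993 = 17.477 N.
Net force along the incline is 108.361 − 17.477 = 90.884 N, so a = 90.884 / 12 = 7.5737 m/s².

7.57 m/s²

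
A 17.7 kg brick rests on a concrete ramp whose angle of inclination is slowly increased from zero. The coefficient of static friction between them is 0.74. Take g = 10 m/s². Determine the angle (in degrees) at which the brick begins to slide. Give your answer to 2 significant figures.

At the threshold of sliding, static friction is at its maximum μ_s N and exactly balances the weight component along the incline: mg sin θ = μ_s mg cos θ.
Hence tan θ = μ_s = 0.74, so θ = arctan(0.74) = 36.5014°.

37°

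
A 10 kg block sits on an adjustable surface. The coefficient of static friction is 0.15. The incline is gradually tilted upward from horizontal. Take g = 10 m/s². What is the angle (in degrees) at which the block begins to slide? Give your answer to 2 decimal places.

8.53°

At the threshold of sliding, static friction is at its maximum μ_s N and exactly balances the weight component along the incline: mg sin θ = μ_s mg cos θ.
Hence tan θ = μ_s = 0.15, so θ = arctan(0.15) = 8.5308°.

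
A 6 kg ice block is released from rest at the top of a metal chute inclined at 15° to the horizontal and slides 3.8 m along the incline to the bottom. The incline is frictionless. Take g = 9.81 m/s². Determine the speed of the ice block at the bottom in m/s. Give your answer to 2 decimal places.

4.39 m/s

The weight component along the incline is mg sin 15° = 15.234 N and the normal force is N = mg cos 15° = 56.854 N.
With no friction, a = g sin 15° = 2.5390 m/s².
Starting from rest over a distance of 3.8 m, v² = 2aL = 2 × 2.5390 × 3.8 = 19.2964, so v = 4.3928 m/s.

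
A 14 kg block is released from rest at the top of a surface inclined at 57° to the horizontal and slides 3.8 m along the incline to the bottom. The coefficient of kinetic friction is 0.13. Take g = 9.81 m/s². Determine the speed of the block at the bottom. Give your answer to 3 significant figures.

7.57 m/s

The weight component along the incline is mg sin 57° = 115.183 N and the normal force is N = mg cos 57° = 74.801 N.
Friction up the slope is f = μN = 0.13 × 74.801 = 9.724 N, so the net downslope force is 115.183 − 9.724 = 105.459 N and a = 105.459 / 14 = 7.5328 m/s².
Starting from rest over a distance of 3.8 m, v² = 2aL = 2 × 7.5328 × 3.8 = 57.2493, so v = 7.5663 m/s.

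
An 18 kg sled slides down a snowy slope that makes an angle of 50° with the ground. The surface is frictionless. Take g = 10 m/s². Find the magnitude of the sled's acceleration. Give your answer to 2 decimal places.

Resolving the weight along the incline: the component pulling the sled down the slope is mg sin 50° = 18 × 10 × 0.7660 = 137.880 N, and the normal force is N = mg cos 50° = 18 × 10 × 0.6428 = 115.704 N.
With no friction the net force along the incline is 137.880 N, so a = g sin 50° = 137.880 / 18 = 7.6600 m/s².

7.66 m/s²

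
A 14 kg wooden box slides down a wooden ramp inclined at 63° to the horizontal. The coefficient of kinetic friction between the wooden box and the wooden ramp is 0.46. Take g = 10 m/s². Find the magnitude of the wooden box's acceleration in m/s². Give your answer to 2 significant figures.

6.8 m/s²

Resolving the weight along the incline: the component pulling the wooden box down the slope is mg sin 63° = 14 × 10 × 0.8910 = 124.740 N, and the normal force is N = mg cos 63° = 14 × 10 × 0.4540 = 63.560 N.
Kinetic friction acts up the slope with magnitude f = μN = 0.46 × 63.560 = 29.238 N.
Net force along the incline is 124.740 − 29.238 = 95.502 N, so a = 95.502 / 14 = 6.8216 m/s².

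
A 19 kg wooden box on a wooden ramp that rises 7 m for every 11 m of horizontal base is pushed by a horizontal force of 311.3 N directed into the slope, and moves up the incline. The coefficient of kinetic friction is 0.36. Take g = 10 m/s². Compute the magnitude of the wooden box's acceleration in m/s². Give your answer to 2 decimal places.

The horizontal push has components F cos 32.47° = 311.3 × 0.8437 = 262.644 N up the incline and F sin 32.47° = 311.3 × 0.5369 = 167.137 N pressing into the surface.
The normal force is therefore N = mg cos 32.47° + F sin 32.47° = 160.303 + 167.137 = 327.440 N, and kinetic friction down the slope is μN = 0.36 × 327.440 = 117.878 N.
Along the incline: F cos 32.47° − mg sin 32.47° − μN = ma, so 262.644 − 102.011 − 117.878 = 19 a, giving a = 2.2503 m/s².

2.25 m/s²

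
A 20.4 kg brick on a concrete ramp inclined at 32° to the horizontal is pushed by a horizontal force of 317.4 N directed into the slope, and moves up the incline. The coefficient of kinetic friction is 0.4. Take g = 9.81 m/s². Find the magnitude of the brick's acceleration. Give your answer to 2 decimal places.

1.37 m/s²

The horizontal push has components F cos 32° = 317.4 × 0.8480 = 269.155 N up the incline and F sin 32° = 317.4 × 0.5299 = 168.190 N pressing into the surface.
The normal force is therefore N = mg cos 32° + F sin 32° = 169.705 + 168.190 = 337.895 N, and kinetic friction down the slope is μN = 0.4 × 337.895 = 135.158 N.
Along the incline: F cos 32° − mg sin 32° − μN = ma, so 269.155 − 106.046 − 135.158 = 20.4 a, giving a = 1.3701 m/s².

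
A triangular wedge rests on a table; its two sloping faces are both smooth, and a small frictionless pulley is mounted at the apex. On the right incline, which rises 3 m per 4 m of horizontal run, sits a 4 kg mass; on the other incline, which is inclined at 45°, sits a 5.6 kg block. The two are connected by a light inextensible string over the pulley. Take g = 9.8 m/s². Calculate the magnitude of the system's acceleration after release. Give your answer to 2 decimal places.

Resolve each weight along its own incline: the 4 kg mass has component 4 × 9.8 × sin 36.87° = 23.520 N down its slope, and the 5.6 kg mass has 5.6 × 9.8 × sin 45° = 38.806 N down its slope.
The 5.6 kg side's 38.806 N exceeds the other side's 23.520 N, so that mass slides down and the 4 kg mass slides up. Taking that direction as positive, Newton's second law for the whole system gives 38.806 − 23.520 = (4 + 5.6) a, so a = 15.286 / 9.6 = 1.5923 m/s².

1.59 m/s²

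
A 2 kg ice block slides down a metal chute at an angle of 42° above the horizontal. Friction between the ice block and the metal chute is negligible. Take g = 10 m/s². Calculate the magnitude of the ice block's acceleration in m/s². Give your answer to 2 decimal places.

6.69 m/s²

Resolving the weight along the incline: the component pulling the ice block down the slope is mg sin 42° = 2 × 10 × 0.6691 = 13.382 N, and the normal force is N = mg cos 42° = 2 × 10 × 0.7431 = 14.862 N.
With no friction the net force along the incline is 13.382 N, so a = g sin 42° = 13.382 / 2 = 6.6910 m/s².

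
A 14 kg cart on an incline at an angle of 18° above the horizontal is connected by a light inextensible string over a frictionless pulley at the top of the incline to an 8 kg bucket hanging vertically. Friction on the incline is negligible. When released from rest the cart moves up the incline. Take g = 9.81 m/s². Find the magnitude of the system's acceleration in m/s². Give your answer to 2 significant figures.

1.6 m/s²

For the cart on the incline: the weight component along the slope is m₁g sin 18° = 14 × 9.81 × 0.3090 = 42.438 N and the normal force is N = m₁g cos 18° = 130.618 N.
Newton's second law for the cart (up-slope positive): T − 42.438 = 14 a. For the hanging bucket (downward positive): 8 × 9.81 − T = 8 a.
Adding the two equations eliminates T: 36.042 = 22 a, so a = 1.6383 m/s².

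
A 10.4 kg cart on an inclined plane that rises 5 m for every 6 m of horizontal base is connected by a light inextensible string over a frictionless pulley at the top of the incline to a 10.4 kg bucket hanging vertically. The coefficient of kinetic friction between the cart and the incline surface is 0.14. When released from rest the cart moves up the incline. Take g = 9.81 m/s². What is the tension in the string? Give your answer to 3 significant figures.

For the cart on the incline: the weight component along the slope is m₁g sin 39.81° = 10.4 × 9.81 × 0.6402 = 65.316 N and the normal force is N = m₁g cos 39.81° = 78.377 N.
Kinetic friction opposes the cart's motion up the incline: f = μN = 0.14 × 78.377 = 10.973 N acting down the slope.
Newton's second law for the cart (up-slope positive): T − 65.316 − 10.973 = 10.4 a. For the hanging bucket (downward positive): 10.4 × 9.81 − T = 10.4 a.
Adding the two equations eliminates T: 25.735 = 20.8 a, so a = 1.2373 m/s².
Then from the hanging bucket's equation, T = 10.4 × (9.81 − 1.2373) = 89.156 N.

89.2 N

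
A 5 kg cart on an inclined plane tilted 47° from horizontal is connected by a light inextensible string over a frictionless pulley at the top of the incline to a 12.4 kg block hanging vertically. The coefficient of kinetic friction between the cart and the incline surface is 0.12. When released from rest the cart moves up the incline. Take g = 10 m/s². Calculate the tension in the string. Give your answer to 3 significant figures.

64.6 N

For the cart on the incline: the weight component along the slope is m₁g sin 47° = 5 × 10 × 0.7314 = 36.570 N and the normal force is N = m₁g cos 47° = 34.100 N.
Kinetic friction opposes the cart's motion up the incline: f = μN = 0.12 × 34.100 = 4.092 N acting down the slope.
Newton's second law for the cart (up-slope positive): T − 36.570 − 4.092 = 5 a. For the hanging block (downward positive): 12.4 × 10 − T = 12.4 a.
Adding the two equations eliminates T: 83.338 = 17.4 a, so a = 4.7895 m/s².
Then from the hanging block's equation, T = 12.4 × (10 − 4.7895) = 64.610 N.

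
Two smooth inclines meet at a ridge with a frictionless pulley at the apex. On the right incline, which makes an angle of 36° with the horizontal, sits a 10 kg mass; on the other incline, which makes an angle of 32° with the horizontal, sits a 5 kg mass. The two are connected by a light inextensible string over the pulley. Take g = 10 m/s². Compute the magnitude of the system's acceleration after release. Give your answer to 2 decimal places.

Resolve each weight along its own incline: the 10 kg mass has component 10 × 10 × sin 36° = 58.779 N down its slope, and the 5 kg mass has 5 × 10 × sin 32° = 26.496 N down its slope.
The 10 kg side's 58.779 N exceeds the other side's 26.496 N, so that mass slides down and the 5 kg mass slides up. Taking that direction as positive, Newton's second law for the whole system gives 58.779 − 26.496 = (10 + 5) a, so a = 32.283 / 15 = 2.1522 m/s².

2.15 m/s²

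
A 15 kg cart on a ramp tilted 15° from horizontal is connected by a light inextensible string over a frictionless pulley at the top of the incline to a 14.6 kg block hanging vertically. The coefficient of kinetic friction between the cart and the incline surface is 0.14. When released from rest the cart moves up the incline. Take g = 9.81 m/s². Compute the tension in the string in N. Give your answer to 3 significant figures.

101 N

For the cart on the incline: the weight component along the slope is m₁g sin 15° = 15 × 9.81 × 0.2588 = 38.082 N and the normal force is N = m₁g cos 15° = 142.136 N.
Kinetic friction opposes the cart's motion up the incline: f = μN = 0.14 × 142.136 = 19.899 N acting down the slope.
Newton's second law for the cart (up-slope positive): T − 38.082 − 19.899 = 15 a. For the hanging block (downward positive): 14.6 × 9.81 − T = 14.6 a.
Adding the two equations eliminates T: 85.245 = 29.6 a, so a = 2.8799 m/s².
Then from the hanging block's equation, T = 14.6 × (9.81 − 2.8799) = 101.179 N.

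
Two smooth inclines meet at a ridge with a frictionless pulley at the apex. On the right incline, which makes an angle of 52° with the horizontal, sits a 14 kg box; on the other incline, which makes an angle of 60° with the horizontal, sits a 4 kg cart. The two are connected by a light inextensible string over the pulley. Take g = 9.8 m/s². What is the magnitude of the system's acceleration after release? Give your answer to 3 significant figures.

Resolve each weight along its own incline: the 14 kg mass has component 14 × 9.8 × sin 52° = 108.115 N down its slope, and the 4 kg mass has 4 × 9.8 × sin 60° = 33.948 N down its slope.
The 14 kg side's 108.115 N exceeds the other side's 33.948 N, so that mass slides down and the 4 kg mass slides up. Taking that direction as positive, Newton's second law for the whole system gives 108.115 − 33.948 = (14 + 4) a, so a = 74.167 / 18 = 4.1204 m/s².

4.12 m/s²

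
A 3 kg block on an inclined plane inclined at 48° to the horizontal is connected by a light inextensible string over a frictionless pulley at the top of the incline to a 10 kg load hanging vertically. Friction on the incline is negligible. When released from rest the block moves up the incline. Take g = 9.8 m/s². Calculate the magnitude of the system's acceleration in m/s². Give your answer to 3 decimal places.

5.858 m/s²

For the block on the incline: the weight component along the slope is m₁g sin 48° = 3 × 9.8 × 0.7431 = 21.847 N and the normal force is N = m₁g cos 48° = 19.672 N.
Newton's second law for the block (up-slope positive): T − 21.847 = 3 a. For the hanging load (downward positive): 10 × 9.8 − T = 10 a.
Adding the two equations eliminates T: 76.153 = 13 a, so a = 5.8579 m/s².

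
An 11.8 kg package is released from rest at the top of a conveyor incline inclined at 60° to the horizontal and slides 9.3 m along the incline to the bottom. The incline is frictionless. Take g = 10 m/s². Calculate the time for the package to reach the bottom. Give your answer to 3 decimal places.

1.466 s

The weight component along the incline is mg sin 60° = 102.191 N and the normal force is N = mg cos 60° = 59.000 N.
With no friction, a = g sin 60° = 8.6603 m/s².
Starting from rest, L = ½at², so t = √(2L/a) = √(2 × 9.3 / 8.6603) = 1.4655 s.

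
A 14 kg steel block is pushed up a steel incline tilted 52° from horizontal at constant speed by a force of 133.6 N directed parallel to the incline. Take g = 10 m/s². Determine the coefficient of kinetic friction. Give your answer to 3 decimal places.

At constant speed ΣF = 0 along the incline. The applied 133.6 N acts up the slope; the weight component mg sin 52° = 110.322 N and kinetic friction μN both act down the slope.
So 133.6 = 110.322 + μ × 86.193, giving μ = (133.6 − 110.322) / 86.193 = 0.2701.

0.270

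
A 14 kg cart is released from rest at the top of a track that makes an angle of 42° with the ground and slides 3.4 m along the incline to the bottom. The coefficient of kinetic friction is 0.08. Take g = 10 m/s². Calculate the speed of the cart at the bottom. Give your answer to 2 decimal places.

6.44 m/s

The weight component along the incline is mg sin 42° = 93.678 N and the normal force is N = mg cos 42° = 104.040 N.
Friction up the slope is f = μN = 0.08 × 104.040 = 8.323 N, so the net downslope force is 93.678 − 8.323 = 85.355 N and a = 85.355 / 14 = 6.0968 m/s².
Starting from rest over a distance of 3.4 m, v² = 2aL = 2 × 6.0968 × 3.4 = 41.4582, so v = 6.4388 m/s.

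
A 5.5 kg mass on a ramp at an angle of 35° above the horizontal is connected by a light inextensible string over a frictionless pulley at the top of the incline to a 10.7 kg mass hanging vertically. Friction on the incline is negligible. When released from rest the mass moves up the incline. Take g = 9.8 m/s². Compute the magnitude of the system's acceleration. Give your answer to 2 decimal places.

4.56 m/s²

For the mass on the incline: the weight component along the slope is m₁g sin 35° = 5.5 × 9.8 × 0.5736 = 30.917 N and the normal force is N = m₁g cos 35° = 44.152 N.
Newton's second law for the mass (up-slope positive): T − 30.917 = 5.5 a. For the hanging mass (downward positive): 10.7 × 9.8 − T = 10.7 a.
Adding the two equations eliminates T: 73.943 = 16.2 a, so a = 4.5644 m/s².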